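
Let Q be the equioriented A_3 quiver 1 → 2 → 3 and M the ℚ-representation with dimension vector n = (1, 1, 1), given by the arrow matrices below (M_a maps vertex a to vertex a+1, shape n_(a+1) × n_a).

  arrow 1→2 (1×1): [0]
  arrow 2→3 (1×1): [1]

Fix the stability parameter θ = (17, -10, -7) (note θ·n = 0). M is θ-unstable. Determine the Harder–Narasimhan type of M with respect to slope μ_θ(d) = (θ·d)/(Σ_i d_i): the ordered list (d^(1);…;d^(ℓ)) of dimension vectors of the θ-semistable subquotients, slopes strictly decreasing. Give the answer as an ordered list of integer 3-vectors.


Via rank(M_{q-1}∘⋯∘M_p): M ≅ I[1,1], I[2,3].
μ_θ-semistable layers: μ^(1)=17; μ^(2)=-7; μ^(3)=-10

((1, 0, 0); (0, 0, 1); (0, 1, 0))


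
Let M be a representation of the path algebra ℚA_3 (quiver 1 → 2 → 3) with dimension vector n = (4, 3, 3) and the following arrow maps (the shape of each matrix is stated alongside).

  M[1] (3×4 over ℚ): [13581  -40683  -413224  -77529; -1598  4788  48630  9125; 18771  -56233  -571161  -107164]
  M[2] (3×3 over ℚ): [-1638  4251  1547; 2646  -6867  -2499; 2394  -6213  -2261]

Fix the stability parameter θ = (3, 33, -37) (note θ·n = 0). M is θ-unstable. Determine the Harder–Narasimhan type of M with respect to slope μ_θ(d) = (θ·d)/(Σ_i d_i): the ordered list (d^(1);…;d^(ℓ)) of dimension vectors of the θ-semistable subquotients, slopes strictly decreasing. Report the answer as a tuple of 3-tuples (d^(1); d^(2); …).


Via rank(M_{q-1}∘⋯∘M_p): M ≅ I[1,1], I[1,2]^2, I[1,3], I[3,3]^2.
μ_θ-semistable layers: μ^(1)=33; μ^(2)=3; μ^(3)=-1/3; μ^(4)=-37

((0, 2, 0); (3, 0, 0); (1, 1, 1); (0, 0, 2))


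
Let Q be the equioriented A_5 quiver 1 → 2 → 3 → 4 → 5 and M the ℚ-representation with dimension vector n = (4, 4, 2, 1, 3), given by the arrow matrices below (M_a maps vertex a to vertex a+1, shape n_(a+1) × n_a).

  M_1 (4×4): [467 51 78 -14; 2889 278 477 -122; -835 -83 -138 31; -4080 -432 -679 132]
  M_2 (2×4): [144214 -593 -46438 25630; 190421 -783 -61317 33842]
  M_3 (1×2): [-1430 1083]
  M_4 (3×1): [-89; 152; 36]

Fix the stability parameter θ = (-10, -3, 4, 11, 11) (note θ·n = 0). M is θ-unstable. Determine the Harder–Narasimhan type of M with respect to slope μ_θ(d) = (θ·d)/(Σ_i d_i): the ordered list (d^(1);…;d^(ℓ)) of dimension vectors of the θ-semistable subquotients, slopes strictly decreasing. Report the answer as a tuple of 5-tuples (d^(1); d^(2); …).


Via rank(M_{q-1}∘⋯∘M_p): M ≅ I[1,2]^2, I[1,3], I[1,5], I[5,5]^2.
μ_θ-semistable layers: μ^(1)=11; μ^(2)=4; μ^(3)=-3; μ^(4)=-10

((0, 0, 0, 1, 3); (0, 0, 2, 0, 0); (0, 4, 0, 0, 0); (4, 0, 0, 0, 0))


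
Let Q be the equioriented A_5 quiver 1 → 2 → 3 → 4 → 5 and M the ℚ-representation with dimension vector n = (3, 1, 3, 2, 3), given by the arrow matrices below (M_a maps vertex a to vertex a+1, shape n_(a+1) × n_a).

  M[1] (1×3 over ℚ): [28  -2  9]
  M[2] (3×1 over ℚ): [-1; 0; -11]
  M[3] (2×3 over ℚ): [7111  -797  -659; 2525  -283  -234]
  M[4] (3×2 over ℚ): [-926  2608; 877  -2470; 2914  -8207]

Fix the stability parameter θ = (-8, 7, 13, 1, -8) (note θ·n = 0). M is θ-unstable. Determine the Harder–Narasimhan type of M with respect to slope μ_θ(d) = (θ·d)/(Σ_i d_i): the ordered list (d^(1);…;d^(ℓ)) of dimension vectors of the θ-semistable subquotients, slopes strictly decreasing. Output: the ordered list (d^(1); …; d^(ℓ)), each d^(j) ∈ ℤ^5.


Barcode: M ≅ I[1,1]^2, I[1,5], I[3,3], I[3,5], I[5,5]. HN layers by μ_θ (4 steps, strictly decreasing):
  μ^(1)=13; μ^(2)=13/4; μ^(3)=2; μ^(4)=-8

((0, 0, 1, 0, 0); (0, 1, 1, 1, 1); (0, 0, 1, 1, 1); (3, 0, 0, 0, 1))


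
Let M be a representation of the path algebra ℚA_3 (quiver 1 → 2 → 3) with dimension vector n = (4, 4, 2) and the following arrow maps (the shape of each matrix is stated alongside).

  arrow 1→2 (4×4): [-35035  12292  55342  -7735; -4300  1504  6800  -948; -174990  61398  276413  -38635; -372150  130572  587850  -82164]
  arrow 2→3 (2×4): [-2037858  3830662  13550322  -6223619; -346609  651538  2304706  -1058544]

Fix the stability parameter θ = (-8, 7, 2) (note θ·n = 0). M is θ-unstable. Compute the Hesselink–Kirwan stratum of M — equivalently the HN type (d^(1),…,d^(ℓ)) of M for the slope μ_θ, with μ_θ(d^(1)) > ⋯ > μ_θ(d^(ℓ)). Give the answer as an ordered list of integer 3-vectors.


Interval decomposition of M: I[1,1]^2, I[1,2], I[1,3], I[2,2], I[2,3].
HN type (ℓ=3): μ^(1)=7; μ^(2)=9/2; μ^(3)=-8

((0, 2, 0); (0, 2, 2); (4, 0, 0))


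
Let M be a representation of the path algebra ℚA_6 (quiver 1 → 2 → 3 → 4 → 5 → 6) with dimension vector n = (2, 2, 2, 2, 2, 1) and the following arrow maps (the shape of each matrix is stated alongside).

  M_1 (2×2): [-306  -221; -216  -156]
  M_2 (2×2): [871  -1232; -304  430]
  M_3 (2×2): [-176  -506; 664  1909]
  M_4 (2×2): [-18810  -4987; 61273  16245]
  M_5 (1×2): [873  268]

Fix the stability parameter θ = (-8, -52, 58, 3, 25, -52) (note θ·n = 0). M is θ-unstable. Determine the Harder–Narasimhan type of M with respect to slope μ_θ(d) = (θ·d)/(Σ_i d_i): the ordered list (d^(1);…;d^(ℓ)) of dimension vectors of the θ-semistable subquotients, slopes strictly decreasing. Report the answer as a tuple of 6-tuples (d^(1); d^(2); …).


Via rank(M_{q-1}∘⋯∘M_p): M ≅ I[1,1], I[1,3], I[2,6], I[4,5].
μ_θ-semistable layers: μ^(1)=58; μ^(2)=25; μ^(3)=17/2; μ^(4)=3; μ^(5)=-8; μ^(6)=-30; μ^(7)=-52

((0, 0, 1, 0, 0, 0); (0, 0, 0, 0, 1, 0); (0, 0, 1, 1, 1, 1); (0, 0, 0, 1, 0, 0); (1, 0, 0, 0, 0, 0); (1, 1, 0, 0, 0, 0); (0, 1, 0, 0, 0, 0))


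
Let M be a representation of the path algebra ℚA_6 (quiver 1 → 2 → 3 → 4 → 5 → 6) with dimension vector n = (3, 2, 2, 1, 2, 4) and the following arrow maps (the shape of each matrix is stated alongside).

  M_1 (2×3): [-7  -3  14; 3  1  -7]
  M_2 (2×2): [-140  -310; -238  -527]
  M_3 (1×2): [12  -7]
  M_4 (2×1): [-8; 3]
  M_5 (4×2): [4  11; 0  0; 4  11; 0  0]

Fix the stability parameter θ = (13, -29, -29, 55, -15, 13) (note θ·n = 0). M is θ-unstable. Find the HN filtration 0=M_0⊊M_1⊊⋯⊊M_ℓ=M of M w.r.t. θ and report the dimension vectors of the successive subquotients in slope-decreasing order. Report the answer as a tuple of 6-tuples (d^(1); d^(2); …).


Via rank(M_{q-1}∘⋯∘M_p): M ≅ I[1,1], I[1,2], I[1,6], I[3,3], I[5,5], I[6,6]^3.
μ_θ-semistable layers: μ^(1)=53/3; μ^(2)=13; μ^(3)=-8; μ^(4)=-15; μ^(5)=-29

((0, 0, 0, 1, 1, 1); (1, 0, 0, 0, 0, 3); (1, 1, 0, 0, 0, 0); (1, 1, 1, 0, 1, 0); (0, 0, 1, 0, 0, 0))


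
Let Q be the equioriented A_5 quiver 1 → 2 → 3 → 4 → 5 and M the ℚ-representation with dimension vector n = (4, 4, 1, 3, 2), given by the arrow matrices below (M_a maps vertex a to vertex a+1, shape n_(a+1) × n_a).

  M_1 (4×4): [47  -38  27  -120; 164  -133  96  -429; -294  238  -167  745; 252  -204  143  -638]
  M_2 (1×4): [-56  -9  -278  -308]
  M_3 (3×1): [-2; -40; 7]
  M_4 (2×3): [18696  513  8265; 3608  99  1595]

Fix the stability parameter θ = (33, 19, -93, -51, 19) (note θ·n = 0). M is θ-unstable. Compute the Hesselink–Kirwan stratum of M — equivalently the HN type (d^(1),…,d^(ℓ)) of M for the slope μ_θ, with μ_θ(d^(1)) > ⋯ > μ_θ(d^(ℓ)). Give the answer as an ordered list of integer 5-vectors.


Barcode: M ≅ I[1,2]^3, I[1,5], I[4,4]^2, I[5,5]. HN layers by μ_θ (4 steps, strictly decreasing):
  μ^(1)=26; μ^(2)=19; μ^(3)=-23; μ^(4)=-51

((3, 3, 0, 0, 0); (0, 0, 0, 0, 2); (1, 1, 1, 1, 0); (0, 0, 0, 2, 0))


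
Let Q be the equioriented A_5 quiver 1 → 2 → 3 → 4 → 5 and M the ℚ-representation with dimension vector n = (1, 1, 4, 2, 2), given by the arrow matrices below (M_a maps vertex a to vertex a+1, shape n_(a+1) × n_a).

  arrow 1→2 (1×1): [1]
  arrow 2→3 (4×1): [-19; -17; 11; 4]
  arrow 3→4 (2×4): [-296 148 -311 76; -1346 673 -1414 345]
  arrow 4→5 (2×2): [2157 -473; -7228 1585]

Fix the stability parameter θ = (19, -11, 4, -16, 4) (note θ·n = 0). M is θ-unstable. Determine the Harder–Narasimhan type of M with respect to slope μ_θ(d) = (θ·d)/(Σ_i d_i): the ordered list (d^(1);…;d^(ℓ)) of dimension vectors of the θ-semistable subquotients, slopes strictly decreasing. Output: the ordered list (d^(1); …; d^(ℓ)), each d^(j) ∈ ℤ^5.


Barcode: M ≅ I[1,5], I[3,3]^2, I[3,5]. HN layers by μ_θ (3 steps, strictly decreasing):
  μ^(1)=4; μ^(2)=-1; μ^(3)=-6

((0, 0, 2, 0, 2); (1, 1, 1, 1, 0); (0, 0, 1, 1, 0))


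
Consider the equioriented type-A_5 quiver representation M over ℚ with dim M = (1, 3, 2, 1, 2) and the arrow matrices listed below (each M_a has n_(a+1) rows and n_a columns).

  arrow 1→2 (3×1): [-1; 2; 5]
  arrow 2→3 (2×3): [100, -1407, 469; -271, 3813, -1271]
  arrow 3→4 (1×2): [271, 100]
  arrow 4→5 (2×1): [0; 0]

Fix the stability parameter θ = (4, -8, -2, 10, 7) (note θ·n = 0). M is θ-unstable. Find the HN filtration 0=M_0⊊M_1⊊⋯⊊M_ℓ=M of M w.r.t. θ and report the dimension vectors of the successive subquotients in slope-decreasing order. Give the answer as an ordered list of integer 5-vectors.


Via rank(M_{q-1}∘⋯∘M_p): M ≅ I[1,4], I[2,2], I[2,3], I[5,5]^2.
μ_θ-semistable layers: μ^(1)=10; μ^(2)=7; μ^(3)=-2; μ^(4)=-8

((0, 0, 0, 1, 0); (0, 0, 0, 0, 2); (1, 1, 2, 0, 0); (0, 2, 0, 0, 0))


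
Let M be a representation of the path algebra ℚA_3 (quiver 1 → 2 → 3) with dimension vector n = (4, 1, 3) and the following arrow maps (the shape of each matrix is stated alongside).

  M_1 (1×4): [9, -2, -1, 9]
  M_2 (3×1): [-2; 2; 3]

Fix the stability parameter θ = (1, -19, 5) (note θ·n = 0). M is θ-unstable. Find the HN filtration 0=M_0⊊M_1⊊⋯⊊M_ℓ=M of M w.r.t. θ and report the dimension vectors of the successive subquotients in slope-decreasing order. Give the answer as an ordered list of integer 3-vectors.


Barcode: M ≅ I[1,1]^3, I[1,3], I[3,3]^2. HN layers by μ_θ (3 steps, strictly decreasing):
  μ^(1)=5; μ^(2)=1; μ^(3)=-9

((0, 0, 3); (3, 0, 0); (1, 1, 0))


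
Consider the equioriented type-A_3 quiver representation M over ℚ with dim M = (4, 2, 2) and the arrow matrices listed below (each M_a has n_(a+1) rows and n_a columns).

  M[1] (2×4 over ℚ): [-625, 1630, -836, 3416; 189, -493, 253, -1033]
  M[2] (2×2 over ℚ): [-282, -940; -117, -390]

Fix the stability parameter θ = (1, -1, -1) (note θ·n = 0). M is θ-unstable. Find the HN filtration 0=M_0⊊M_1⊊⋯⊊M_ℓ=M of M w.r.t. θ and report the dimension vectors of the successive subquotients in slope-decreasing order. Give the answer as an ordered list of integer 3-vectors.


Via rank(M_{q-1}∘⋯∘M_p): M ≅ I[1,1]^2, I[1,2], I[1,3], I[3,3].
μ_θ-semistable layers: μ^(1)=1; μ^(2)=0; μ^(3)=-1/3; μ^(4)=-1

((2, 0, 0); (1, 1, 0); (1, 1, 1); (0, 0, 1))


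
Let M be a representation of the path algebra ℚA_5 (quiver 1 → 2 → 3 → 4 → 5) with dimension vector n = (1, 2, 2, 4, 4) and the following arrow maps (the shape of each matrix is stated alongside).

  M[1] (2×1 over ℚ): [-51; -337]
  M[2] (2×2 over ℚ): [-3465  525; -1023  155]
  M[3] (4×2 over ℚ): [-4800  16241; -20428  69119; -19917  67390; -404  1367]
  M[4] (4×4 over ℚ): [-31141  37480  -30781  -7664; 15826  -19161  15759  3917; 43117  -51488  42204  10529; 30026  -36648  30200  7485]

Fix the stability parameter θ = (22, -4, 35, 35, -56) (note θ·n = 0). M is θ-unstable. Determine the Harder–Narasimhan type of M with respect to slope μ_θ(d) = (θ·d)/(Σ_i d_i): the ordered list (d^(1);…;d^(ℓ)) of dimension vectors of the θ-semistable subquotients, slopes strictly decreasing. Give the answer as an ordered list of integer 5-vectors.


Via rank(M_{q-1}∘⋯∘M_p): M ≅ I[1,5], I[2,2], I[3,5], I[4,5]^2.
μ_θ-semistable layers: μ^(1)=32/5; μ^(2)=14/3; μ^(3)=-4; μ^(4)=-21/2

((1, 1, 1, 1, 1); (0, 0, 1, 1, 1); (0, 1, 0, 0, 0); (0, 0, 0, 2, 2))


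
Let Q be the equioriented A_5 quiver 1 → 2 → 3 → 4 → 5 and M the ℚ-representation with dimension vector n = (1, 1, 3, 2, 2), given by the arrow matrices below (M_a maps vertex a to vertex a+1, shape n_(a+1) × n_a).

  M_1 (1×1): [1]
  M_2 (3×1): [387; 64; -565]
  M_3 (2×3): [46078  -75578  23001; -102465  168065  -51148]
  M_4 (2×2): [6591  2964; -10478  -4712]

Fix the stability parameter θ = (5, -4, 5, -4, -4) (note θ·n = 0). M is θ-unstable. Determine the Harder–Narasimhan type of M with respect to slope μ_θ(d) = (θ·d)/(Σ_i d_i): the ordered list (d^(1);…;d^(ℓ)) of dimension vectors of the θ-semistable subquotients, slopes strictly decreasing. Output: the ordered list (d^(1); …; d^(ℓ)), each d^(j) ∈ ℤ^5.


Barcode: M ≅ I[1,5], I[3,3], I[3,4], I[5,5]. HN layers by μ_θ (4 steps, strictly decreasing):
  μ^(1)=5; μ^(2)=1/2; μ^(3)=-2/5; μ^(4)=-4

((0, 0, 1, 0, 0); (0, 0, 1, 1, 0); (1, 1, 1, 1, 1); (0, 0, 0, 0, 1))


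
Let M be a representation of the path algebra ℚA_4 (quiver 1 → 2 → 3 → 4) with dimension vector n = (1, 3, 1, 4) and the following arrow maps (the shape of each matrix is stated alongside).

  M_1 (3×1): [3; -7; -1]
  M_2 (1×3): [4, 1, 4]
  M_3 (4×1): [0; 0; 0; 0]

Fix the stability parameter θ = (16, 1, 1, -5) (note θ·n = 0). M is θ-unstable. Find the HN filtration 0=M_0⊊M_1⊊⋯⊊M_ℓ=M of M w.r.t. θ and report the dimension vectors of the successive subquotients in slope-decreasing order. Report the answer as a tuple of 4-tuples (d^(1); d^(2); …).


Via rank(M_{q-1}∘⋯∘M_p): M ≅ I[1,3], I[2,2]^2, I[4,4]^4.
μ_θ-semistable layers: μ^(1)=6; μ^(2)=1; μ^(3)=-5

((1, 1, 1, 0); (0, 2, 0, 0); (0, 0, 0, 4))


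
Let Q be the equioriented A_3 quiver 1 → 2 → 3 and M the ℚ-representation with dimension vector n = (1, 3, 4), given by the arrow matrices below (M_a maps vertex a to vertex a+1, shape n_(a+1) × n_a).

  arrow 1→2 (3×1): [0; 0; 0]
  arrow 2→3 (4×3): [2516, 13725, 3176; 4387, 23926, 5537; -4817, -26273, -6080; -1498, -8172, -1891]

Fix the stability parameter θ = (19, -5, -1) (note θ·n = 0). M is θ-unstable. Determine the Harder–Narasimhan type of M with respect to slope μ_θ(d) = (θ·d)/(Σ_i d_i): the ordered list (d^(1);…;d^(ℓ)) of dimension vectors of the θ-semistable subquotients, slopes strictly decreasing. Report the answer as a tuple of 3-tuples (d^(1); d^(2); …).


Interval decomposition of M: I[1,1], I[2,3]^3, I[3,3].
HN type (ℓ=3): μ^(1)=19; μ^(2)=-1; μ^(3)=-5

((1, 0, 0); (0, 0, 4); (0, 3, 0))


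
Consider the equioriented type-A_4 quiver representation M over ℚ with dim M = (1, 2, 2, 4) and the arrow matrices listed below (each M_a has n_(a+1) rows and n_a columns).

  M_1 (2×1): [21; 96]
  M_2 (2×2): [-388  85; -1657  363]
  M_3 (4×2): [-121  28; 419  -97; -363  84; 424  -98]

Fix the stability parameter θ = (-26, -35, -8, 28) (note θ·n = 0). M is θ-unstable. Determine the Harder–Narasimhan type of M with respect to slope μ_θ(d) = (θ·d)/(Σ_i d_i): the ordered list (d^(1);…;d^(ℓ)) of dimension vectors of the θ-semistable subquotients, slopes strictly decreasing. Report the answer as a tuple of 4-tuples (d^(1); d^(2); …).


Barcode: M ≅ I[1,4], I[2,4], I[4,4]^2. HN layers by μ_θ (4 steps, strictly decreasing):
  μ^(1)=28; μ^(2)=-8; μ^(3)=-61/2; μ^(4)=-35

((0, 0, 0, 4); (0, 0, 2, 0); (1, 1, 0, 0); (0, 1, 0, 0))


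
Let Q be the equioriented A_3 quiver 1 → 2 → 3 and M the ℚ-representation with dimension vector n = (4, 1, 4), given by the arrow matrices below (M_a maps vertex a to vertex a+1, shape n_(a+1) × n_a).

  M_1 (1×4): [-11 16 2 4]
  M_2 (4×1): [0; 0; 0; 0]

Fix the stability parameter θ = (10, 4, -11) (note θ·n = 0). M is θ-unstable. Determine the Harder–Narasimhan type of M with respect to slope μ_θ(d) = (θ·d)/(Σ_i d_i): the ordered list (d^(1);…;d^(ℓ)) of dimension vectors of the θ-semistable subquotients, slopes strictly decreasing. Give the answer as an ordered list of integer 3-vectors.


Via rank(M_{q-1}∘⋯∘M_p): M ≅ I[1,1]^3, I[1,2], I[3,3]^4.
μ_θ-semistable layers: μ^(1)=10; μ^(2)=7; μ^(3)=-11

((3, 0, 0); (1, 1, 0); (0, 0, 4))


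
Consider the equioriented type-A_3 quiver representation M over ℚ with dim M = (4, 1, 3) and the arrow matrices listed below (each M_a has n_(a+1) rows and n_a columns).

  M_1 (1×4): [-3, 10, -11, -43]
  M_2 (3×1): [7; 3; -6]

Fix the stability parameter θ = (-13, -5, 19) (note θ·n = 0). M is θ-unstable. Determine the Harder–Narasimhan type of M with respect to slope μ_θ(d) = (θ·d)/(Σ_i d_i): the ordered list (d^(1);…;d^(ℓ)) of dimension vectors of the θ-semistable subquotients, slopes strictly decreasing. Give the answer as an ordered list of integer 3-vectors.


Via rank(M_{q-1}∘⋯∘M_p): M ≅ I[1,1]^3, I[1,3], I[3,3]^2.
μ_θ-semistable layers: μ^(1)=19; μ^(2)=-5; μ^(3)=-13

((0, 0, 3); (0, 1, 0); (4, 0, 0))


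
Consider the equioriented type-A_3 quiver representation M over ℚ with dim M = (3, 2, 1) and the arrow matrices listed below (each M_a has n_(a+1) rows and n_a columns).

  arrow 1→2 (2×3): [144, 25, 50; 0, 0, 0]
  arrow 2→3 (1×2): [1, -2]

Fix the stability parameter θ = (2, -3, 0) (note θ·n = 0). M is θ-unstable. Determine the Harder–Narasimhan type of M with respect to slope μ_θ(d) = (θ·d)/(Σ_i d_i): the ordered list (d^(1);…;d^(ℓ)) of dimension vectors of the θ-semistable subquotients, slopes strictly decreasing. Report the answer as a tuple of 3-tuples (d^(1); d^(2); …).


Barcode: M ≅ I[1,1]^2, I[1,3], I[2,2]. HN layers by μ_θ (4 steps, strictly decreasing):
  μ^(1)=2; μ^(2)=0; μ^(3)=-1/2; μ^(4)=-3

((2, 0, 0); (0, 0, 1); (1, 1, 0); (0, 1, 0))


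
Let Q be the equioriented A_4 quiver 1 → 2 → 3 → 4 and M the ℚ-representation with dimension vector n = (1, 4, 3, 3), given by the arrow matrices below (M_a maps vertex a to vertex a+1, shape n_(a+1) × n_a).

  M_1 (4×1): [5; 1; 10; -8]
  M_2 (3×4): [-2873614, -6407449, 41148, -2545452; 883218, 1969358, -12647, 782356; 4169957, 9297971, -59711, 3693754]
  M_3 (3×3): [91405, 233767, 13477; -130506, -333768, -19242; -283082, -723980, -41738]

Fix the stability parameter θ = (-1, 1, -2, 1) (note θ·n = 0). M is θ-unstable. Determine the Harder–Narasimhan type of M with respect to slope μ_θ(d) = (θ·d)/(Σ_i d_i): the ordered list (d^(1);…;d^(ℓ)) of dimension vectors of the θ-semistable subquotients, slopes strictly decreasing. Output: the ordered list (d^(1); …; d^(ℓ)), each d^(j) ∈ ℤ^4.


Interval decomposition of M: I[1,4], I[2,2], I[2,3], I[2,4], I[4,4].
HN type (ℓ=3): μ^(1)=1; μ^(2)=-1/2; μ^(3)=-1

((0, 1, 0, 3); (0, 3, 3, 0); (1, 0, 0, 0))


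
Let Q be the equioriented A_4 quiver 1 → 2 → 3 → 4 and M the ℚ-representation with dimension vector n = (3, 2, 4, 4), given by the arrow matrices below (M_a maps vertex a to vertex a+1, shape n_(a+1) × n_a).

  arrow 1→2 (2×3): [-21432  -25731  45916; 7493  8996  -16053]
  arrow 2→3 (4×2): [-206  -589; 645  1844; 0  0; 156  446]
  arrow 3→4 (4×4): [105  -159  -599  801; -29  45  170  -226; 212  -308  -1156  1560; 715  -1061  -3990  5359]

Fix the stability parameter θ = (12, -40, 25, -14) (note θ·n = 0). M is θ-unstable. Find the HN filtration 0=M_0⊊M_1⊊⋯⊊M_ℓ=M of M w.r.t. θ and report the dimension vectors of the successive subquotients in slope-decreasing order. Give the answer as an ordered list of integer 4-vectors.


Interval decomposition of M: I[1,1], I[1,3], I[1,4], I[3,4]^2, I[4,4].
HN type (ℓ=4): μ^(1)=25; μ^(2)=12; μ^(3)=11/2; μ^(4)=-14

((0, 0, 1, 0); (1, 0, 0, 0); (0, 0, 3, 3); (2, 2, 0, 1))


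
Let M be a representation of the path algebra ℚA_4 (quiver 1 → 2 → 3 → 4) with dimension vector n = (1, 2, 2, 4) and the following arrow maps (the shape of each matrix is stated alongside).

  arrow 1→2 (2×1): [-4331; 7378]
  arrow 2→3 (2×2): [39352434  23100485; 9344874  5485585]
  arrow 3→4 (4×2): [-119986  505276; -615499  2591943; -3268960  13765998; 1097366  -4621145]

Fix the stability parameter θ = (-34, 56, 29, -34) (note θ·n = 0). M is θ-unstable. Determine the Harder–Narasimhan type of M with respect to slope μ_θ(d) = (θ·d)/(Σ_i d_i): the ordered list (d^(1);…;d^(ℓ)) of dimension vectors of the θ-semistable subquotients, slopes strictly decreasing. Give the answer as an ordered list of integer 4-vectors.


Interval decomposition of M: I[1,4], I[2,2], I[3,4], I[4,4]^2.
HN type (ℓ=4): μ^(1)=56; μ^(2)=17; μ^(3)=-5/2; μ^(4)=-34

((0, 1, 0, 0); (0, 1, 1, 1); (0, 0, 1, 1); (1, 0, 0, 2))


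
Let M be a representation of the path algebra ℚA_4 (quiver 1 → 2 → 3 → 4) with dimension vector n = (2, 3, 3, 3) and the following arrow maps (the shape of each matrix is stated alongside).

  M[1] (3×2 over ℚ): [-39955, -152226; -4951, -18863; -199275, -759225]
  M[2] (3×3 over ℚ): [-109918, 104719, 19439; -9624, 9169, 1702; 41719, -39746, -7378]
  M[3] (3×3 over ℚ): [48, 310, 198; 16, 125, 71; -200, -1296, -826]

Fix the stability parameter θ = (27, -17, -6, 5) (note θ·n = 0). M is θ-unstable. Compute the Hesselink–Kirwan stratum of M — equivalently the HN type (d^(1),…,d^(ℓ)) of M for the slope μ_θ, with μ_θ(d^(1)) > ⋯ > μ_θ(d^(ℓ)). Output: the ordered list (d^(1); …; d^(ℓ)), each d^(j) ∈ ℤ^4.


Interval decomposition of M: I[1,4]^2, I[2,3], I[4,4].
HN type (ℓ=4): μ^(1)=5; μ^(2)=4/3; μ^(3)=-6; μ^(4)=-17

((0, 0, 0, 3); (2, 2, 2, 0); (0, 0, 1, 0); (0, 1, 0, 0))


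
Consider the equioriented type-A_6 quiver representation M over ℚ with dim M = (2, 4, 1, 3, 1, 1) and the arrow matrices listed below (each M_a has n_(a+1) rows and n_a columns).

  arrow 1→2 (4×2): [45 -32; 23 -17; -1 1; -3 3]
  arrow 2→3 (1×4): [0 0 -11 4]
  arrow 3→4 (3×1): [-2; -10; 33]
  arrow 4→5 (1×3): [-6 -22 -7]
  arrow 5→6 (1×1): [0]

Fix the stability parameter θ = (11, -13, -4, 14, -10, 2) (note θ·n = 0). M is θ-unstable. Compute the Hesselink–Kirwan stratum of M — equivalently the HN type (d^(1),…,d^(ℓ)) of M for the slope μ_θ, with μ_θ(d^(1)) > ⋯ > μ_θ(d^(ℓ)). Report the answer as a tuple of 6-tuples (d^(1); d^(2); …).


Barcode: M ≅ I[1,2], I[1,5], I[2,2]^2, I[4,4]^2, I[6,6]. HN layers by μ_θ (5 steps, strictly decreasing):
  μ^(1)=14; μ^(2)=2; μ^(3)=-1; μ^(4)=-2; μ^(5)=-13

((0, 0, 0, 2, 0, 0); (0, 0, 0, 1, 1, 1); (1, 1, 0, 0, 0, 0); (1, 1, 1, 0, 0, 0); (0, 2, 0, 0, 0, 0))


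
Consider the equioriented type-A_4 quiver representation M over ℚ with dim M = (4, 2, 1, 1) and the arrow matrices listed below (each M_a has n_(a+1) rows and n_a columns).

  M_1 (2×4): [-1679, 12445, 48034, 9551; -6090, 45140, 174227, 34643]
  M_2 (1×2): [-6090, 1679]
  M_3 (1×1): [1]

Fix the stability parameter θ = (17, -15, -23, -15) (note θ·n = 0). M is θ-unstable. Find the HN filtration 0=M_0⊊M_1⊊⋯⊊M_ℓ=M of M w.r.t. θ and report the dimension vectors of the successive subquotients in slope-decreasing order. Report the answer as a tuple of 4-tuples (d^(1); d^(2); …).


Barcode: M ≅ I[1,1]^2, I[1,2], I[1,4]. HN layers by μ_θ (3 steps, strictly decreasing):
  μ^(1)=17; μ^(2)=1; μ^(3)=-9

((2, 0, 0, 0); (1, 1, 0, 0); (1, 1, 1, 1))


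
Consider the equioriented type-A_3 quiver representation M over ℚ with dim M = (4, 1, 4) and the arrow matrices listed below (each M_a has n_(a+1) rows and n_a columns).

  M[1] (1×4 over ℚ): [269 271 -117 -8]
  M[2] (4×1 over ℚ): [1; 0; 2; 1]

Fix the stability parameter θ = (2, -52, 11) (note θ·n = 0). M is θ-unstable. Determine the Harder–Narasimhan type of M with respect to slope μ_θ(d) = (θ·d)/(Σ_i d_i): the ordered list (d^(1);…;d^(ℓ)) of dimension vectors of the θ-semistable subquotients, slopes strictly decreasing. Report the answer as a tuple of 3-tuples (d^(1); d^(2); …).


Barcode: M ≅ I[1,1]^3, I[1,3], I[3,3]^3. HN layers by μ_θ (3 steps, strictly decreasing):
  μ^(1)=11; μ^(2)=2; μ^(3)=-25

((0, 0, 4); (3, 0, 0); (1, 1, 0))


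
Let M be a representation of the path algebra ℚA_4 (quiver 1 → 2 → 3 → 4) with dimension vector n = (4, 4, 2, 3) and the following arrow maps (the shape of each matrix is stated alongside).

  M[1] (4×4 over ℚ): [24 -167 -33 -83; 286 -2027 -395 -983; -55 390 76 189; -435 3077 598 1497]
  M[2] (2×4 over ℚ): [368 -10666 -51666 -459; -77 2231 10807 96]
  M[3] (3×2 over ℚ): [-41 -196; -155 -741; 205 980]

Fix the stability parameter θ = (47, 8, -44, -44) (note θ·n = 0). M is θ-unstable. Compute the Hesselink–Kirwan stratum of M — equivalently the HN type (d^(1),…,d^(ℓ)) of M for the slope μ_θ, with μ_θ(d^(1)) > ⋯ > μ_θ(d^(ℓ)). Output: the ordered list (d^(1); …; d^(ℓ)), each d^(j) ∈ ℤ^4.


Via rank(M_{q-1}∘⋯∘M_p): M ≅ I[1,2]^2, I[1,4]^2, I[4,4].
μ_θ-semistable layers: μ^(1)=55/2; μ^(2)=-33/4; μ^(3)=-44

((2, 2, 0, 0); (2, 2, 2, 2); (0, 0, 0, 1))


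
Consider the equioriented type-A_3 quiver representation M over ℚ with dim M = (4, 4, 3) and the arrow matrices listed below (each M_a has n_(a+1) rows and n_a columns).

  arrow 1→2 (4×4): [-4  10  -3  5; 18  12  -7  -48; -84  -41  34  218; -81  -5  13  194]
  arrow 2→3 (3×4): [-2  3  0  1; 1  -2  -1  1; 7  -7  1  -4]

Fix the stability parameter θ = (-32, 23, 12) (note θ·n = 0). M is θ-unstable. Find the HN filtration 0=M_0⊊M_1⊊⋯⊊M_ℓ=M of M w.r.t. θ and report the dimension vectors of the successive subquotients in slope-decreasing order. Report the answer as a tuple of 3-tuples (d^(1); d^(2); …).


Interval decomposition of M: I[1,2], I[1,3]^3.
HN type (ℓ=3): μ^(1)=23; μ^(2)=35/2; μ^(3)=-32

((0, 1, 0); (0, 3, 3); (4, 0, 0))


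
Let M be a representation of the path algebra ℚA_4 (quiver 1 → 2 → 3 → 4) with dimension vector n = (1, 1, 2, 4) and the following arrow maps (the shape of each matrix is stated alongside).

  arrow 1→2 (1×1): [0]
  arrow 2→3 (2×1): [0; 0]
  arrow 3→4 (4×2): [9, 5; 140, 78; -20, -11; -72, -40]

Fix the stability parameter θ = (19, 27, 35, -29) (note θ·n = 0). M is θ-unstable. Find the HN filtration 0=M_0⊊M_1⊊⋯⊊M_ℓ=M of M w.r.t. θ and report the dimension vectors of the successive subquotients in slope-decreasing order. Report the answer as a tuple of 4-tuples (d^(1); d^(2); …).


Barcode: M ≅ I[1,1], I[2,2], I[3,4]^2, I[4,4]^2. HN layers by μ_θ (4 steps, strictly decreasing):
  μ^(1)=27; μ^(2)=19; μ^(3)=3; μ^(4)=-29

((0, 1, 0, 0); (1, 0, 0, 0); (0, 0, 2, 2); (0, 0, 0, 2))


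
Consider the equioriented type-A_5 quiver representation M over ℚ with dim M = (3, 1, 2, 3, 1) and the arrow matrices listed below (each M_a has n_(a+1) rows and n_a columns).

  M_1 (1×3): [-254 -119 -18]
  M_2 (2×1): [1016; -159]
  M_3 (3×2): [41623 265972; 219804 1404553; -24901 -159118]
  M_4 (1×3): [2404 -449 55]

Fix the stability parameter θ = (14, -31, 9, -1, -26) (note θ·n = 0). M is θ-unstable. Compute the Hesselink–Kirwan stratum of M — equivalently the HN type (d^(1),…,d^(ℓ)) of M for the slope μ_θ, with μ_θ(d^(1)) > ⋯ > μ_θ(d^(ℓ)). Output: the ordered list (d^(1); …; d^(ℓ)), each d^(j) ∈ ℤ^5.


Interval decomposition of M: I[1,1]^2, I[1,5], I[3,4], I[4,4].
HN type (ℓ=5): μ^(1)=14; μ^(2)=4; μ^(3)=-1; μ^(4)=-6; μ^(5)=-17/2

((2, 0, 0, 0, 0); (0, 0, 1, 1, 0); (0, 0, 0, 1, 0); (0, 0, 1, 1, 1); (1, 1, 0, 0, 0))


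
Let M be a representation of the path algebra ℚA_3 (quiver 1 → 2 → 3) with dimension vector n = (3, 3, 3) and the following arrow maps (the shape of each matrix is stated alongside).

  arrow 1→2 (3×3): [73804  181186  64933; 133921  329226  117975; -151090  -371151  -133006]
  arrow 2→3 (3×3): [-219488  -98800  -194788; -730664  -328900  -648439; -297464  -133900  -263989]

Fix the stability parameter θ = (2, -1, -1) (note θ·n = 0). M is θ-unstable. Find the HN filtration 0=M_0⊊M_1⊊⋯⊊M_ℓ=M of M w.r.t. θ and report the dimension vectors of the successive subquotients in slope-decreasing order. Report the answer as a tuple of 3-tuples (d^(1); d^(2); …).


Via rank(M_{q-1}∘⋯∘M_p): M ≅ I[1,2]^2, I[1,3], I[3,3]^2.
μ_θ-semistable layers: μ^(1)=1/2; μ^(2)=0; μ^(3)=-1

((2, 2, 0); (1, 1, 1); (0, 0, 2))


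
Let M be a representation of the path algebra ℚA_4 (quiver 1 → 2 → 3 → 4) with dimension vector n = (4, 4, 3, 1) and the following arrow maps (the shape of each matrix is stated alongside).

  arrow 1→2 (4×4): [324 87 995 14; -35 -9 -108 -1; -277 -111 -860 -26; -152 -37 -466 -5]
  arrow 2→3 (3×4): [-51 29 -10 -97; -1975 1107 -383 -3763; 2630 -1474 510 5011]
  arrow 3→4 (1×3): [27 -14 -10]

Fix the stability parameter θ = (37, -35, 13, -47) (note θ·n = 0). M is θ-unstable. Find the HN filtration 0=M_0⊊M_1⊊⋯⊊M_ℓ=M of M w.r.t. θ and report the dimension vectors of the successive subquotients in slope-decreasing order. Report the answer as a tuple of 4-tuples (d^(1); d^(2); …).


Barcode: M ≅ I[1,2], I[1,3]^2, I[1,4]. HN layers by μ_θ (3 steps, strictly decreasing):
  μ^(1)=13; μ^(2)=1; μ^(3)=-8

((0, 0, 2, 0); (3, 3, 0, 0); (1, 1, 1, 1))


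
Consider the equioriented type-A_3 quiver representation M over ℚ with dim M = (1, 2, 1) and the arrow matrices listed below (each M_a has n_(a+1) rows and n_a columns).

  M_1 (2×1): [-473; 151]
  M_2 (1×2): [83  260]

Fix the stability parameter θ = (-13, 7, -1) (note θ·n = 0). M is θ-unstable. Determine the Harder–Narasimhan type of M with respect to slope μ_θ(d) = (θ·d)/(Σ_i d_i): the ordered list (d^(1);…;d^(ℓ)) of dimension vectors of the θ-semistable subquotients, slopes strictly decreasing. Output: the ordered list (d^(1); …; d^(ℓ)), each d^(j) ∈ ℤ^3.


Barcode: M ≅ I[1,3], I[2,2]. HN layers by μ_θ (3 steps, strictly decreasing):
  μ^(1)=7; μ^(2)=3; μ^(3)=-13

((0, 1, 0); (0, 1, 1); (1, 0, 0))


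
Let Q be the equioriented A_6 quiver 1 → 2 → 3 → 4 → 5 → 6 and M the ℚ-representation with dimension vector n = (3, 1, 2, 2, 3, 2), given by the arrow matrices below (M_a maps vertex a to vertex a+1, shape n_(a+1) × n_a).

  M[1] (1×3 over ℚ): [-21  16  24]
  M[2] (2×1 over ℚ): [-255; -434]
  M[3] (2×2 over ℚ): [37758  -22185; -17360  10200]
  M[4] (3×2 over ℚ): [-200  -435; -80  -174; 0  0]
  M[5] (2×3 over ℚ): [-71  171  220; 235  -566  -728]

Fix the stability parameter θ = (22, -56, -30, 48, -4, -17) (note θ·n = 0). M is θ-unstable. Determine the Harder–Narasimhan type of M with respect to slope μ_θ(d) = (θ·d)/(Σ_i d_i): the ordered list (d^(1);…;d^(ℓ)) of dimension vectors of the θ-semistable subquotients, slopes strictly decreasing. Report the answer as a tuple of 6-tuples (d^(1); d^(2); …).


Via rank(M_{q-1}∘⋯∘M_p): M ≅ I[1,1]^2, I[1,3], I[3,4], I[4,6], I[5,5], I[5,6].
μ_θ-semistable layers: μ^(1)=48; μ^(2)=22; μ^(3)=9; μ^(4)=-4; μ^(5)=-21/2; μ^(6)=-64/3; μ^(7)=-30

((0, 0, 0, 1, 0, 0); (2, 0, 0, 0, 0, 0); (0, 0, 0, 1, 1, 1); (0, 0, 0, 0, 1, 0); (0, 0, 0, 0, 1, 1); (1, 1, 1, 0, 0, 0); (0, 0, 1, 0, 0, 0))


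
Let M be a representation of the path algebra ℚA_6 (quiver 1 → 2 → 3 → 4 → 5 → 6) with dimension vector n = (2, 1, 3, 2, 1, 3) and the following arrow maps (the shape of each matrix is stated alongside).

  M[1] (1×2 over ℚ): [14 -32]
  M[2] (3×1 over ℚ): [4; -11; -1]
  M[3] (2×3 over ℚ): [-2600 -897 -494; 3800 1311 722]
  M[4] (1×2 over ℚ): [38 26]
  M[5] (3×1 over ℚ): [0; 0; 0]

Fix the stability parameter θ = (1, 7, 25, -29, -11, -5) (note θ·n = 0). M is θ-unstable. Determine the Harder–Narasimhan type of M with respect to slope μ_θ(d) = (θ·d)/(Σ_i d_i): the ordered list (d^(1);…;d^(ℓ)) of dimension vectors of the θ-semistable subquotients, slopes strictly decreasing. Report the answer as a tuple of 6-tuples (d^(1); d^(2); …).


Interval decomposition of M: I[1,1], I[1,4], I[3,3]^2, I[4,5], I[6,6]^3.
HN type (ℓ=5): μ^(1)=25; μ^(2)=1; μ^(3)=-5; μ^(4)=-11; μ^(5)=-29

((0, 0, 2, 0, 0, 0); (2, 1, 1, 1, 0, 0); (0, 0, 0, 0, 0, 3); (0, 0, 0, 0, 1, 0); (0, 0, 0, 1, 0, 0))


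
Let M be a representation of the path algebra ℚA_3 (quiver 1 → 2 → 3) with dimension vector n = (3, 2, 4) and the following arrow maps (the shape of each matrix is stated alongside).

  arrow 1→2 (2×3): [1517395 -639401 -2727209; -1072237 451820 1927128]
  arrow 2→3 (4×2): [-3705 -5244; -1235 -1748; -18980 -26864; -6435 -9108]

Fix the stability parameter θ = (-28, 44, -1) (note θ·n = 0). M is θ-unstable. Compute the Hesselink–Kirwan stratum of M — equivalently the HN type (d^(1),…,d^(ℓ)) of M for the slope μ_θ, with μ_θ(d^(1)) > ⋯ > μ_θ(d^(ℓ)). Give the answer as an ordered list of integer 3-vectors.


Interval decomposition of M: I[1,1], I[1,2], I[1,3], I[3,3]^3.
HN type (ℓ=4): μ^(1)=44; μ^(2)=43/2; μ^(3)=-1; μ^(4)=-28

((0, 1, 0); (0, 1, 1); (0, 0, 3); (3, 0, 0))


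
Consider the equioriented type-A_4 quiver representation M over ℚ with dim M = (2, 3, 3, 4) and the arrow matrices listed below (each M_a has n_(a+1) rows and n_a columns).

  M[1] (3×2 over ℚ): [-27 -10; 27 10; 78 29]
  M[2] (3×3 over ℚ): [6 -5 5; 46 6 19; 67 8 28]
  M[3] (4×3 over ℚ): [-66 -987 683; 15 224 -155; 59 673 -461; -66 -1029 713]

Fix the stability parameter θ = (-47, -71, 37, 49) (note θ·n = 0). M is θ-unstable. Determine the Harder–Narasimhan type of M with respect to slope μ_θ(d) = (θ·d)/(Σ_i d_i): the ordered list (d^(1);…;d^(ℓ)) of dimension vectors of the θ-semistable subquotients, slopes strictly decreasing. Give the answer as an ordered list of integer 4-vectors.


Via rank(M_{q-1}∘⋯∘M_p): M ≅ I[1,4]^2, I[2,4], I[4,4].
μ_θ-semistable layers: μ^(1)=49; μ^(2)=37; μ^(3)=-59; μ^(4)=-71

((0, 0, 0, 4); (0, 0, 3, 0); (2, 2, 0, 0); (0, 1, 0, 0))


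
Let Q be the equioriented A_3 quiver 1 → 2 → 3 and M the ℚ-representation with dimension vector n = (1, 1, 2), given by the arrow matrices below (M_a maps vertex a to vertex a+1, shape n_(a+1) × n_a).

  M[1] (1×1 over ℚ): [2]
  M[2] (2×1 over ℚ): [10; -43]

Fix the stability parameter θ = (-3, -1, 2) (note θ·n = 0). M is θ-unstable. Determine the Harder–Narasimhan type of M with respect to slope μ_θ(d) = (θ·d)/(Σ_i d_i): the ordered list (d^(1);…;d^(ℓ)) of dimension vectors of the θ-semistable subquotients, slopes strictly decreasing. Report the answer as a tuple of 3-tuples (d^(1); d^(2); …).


Barcode: M ≅ I[1,3], I[3,3]. HN layers by μ_θ (3 steps, strictly decreasing):
  μ^(1)=2; μ^(2)=-1; μ^(3)=-3

((0, 0, 2); (0, 1, 0); (1, 0, 0))


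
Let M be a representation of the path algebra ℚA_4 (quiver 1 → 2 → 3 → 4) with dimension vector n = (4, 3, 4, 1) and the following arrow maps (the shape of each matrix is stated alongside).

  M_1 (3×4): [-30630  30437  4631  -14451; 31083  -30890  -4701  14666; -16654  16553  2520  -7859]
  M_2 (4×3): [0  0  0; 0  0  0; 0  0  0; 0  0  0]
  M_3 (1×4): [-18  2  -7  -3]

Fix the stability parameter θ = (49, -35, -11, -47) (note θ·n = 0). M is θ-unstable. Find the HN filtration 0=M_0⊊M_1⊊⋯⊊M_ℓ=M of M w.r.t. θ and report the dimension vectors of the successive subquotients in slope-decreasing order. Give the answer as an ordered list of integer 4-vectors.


Barcode: M ≅ I[1,1], I[1,2]^3, I[3,3]^3, I[3,4]. HN layers by μ_θ (4 steps, strictly decreasing):
  μ^(1)=49; μ^(2)=7; μ^(3)=-11; μ^(4)=-29

((1, 0, 0, 0); (3, 3, 0, 0); (0, 0, 3, 0); (0, 0, 1, 1))


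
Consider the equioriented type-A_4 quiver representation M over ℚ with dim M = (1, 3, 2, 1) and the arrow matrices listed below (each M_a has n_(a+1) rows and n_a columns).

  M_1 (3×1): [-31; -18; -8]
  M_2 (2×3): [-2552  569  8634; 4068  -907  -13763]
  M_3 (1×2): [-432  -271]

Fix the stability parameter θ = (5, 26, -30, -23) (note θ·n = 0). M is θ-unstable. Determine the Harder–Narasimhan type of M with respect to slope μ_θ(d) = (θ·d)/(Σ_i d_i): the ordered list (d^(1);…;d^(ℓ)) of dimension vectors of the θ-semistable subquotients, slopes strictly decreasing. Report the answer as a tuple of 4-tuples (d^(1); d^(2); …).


Interval decomposition of M: I[1,4], I[2,2], I[2,3].
HN type (ℓ=3): μ^(1)=26; μ^(2)=-2; μ^(3)=-11/2

((0, 1, 0, 0); (0, 1, 1, 0); (1, 1, 1, 1))


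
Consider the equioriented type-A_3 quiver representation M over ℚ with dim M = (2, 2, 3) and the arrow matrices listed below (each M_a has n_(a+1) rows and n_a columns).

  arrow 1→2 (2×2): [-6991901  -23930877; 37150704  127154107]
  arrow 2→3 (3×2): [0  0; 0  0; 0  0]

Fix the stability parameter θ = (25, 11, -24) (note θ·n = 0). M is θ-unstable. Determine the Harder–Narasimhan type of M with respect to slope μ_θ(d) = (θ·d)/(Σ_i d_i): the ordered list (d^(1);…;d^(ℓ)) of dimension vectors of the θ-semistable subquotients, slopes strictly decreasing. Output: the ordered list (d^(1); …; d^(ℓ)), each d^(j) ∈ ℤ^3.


Via rank(M_{q-1}∘⋯∘M_p): M ≅ I[1,2]^2, I[3,3]^3.
μ_θ-semistable layers: μ^(1)=18; μ^(2)=-24

((2, 2, 0); (0, 0, 3))


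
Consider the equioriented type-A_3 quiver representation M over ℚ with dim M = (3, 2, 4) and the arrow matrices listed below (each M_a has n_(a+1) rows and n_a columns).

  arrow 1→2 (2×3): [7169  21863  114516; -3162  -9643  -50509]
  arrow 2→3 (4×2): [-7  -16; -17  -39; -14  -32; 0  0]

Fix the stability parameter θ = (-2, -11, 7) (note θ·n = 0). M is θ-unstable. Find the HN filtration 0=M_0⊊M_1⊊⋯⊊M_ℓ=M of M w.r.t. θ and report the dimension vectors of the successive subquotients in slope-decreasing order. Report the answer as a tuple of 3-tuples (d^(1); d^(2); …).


Interval decomposition of M: I[1,1], I[1,3]^2, I[3,3]^2.
HN type (ℓ=3): μ^(1)=7; μ^(2)=-2; μ^(3)=-13/2

((0, 0, 4); (1, 0, 0); (2, 2, 0))


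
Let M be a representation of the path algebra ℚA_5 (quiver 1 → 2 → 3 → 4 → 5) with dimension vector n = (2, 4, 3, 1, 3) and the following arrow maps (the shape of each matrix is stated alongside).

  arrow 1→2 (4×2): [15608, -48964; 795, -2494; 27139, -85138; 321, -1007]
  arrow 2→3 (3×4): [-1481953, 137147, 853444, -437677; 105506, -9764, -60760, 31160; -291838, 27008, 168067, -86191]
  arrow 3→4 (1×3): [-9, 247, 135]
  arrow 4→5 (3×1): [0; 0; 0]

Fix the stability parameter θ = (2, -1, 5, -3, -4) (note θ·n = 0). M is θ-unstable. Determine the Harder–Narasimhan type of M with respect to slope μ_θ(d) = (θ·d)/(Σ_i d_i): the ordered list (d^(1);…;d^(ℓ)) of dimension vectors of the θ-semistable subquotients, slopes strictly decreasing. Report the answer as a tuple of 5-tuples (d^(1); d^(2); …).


Via rank(M_{q-1}∘⋯∘M_p): M ≅ I[1,3], I[1,4], I[2,2], I[2,3], I[5,5]^3.
μ_θ-semistable layers: μ^(1)=5; μ^(2)=1; μ^(3)=1/2; μ^(4)=-1; μ^(5)=-4

((0, 0, 2, 0, 0); (0, 0, 1, 1, 0); (2, 2, 0, 0, 0); (0, 2, 0, 0, 0); (0, 0, 0, 0, 3))


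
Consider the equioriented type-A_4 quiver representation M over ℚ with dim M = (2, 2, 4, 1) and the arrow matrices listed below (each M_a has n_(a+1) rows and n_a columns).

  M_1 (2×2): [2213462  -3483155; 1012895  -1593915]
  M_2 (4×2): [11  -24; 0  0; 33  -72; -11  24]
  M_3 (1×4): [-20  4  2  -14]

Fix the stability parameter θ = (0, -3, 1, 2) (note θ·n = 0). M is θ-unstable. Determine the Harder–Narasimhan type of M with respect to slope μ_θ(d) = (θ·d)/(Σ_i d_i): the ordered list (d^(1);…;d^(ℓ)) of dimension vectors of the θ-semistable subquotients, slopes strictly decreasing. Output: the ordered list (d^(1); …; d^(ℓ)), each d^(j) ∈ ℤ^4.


Barcode: M ≅ I[1,2], I[1,3], I[3,3]^2, I[3,4]. HN layers by μ_θ (3 steps, strictly decreasing):
  μ^(1)=2; μ^(2)=1; μ^(3)=-3/2

((0, 0, 0, 1); (0, 0, 4, 0); (2, 2, 0, 0))


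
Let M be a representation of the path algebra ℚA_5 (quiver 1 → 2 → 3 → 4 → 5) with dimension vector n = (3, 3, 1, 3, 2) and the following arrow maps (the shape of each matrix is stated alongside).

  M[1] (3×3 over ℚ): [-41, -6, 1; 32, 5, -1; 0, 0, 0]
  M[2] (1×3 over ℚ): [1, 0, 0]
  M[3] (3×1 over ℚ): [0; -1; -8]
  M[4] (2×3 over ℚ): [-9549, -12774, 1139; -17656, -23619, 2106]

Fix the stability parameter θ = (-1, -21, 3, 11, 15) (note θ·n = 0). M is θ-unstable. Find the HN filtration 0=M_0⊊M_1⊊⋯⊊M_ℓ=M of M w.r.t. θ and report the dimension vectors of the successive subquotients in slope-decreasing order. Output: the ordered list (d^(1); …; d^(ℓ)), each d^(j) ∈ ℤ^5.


Via rank(M_{q-1}∘⋯∘M_p): M ≅ I[1,1], I[1,2], I[1,5], I[2,2], I[4,4], I[4,5].
μ_θ-semistable layers: μ^(1)=15; μ^(2)=11; μ^(3)=3; μ^(4)=-1; μ^(5)=-11; μ^(6)=-21

((0, 0, 0, 0, 2); (0, 0, 0, 3, 0); (0, 0, 1, 0, 0); (1, 0, 0, 0, 0); (2, 2, 0, 0, 0); (0, 1, 0, 0, 0))
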